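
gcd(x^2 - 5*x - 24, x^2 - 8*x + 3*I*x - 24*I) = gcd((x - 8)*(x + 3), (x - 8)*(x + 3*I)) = x - 8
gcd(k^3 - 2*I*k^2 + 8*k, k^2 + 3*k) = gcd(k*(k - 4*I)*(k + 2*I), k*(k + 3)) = k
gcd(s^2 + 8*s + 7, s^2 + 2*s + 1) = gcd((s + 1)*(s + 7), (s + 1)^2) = s + 1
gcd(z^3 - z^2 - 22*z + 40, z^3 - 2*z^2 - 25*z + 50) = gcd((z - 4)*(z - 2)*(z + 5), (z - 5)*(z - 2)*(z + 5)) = z^2 + 3*z - 10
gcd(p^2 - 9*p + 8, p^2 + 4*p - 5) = p - 1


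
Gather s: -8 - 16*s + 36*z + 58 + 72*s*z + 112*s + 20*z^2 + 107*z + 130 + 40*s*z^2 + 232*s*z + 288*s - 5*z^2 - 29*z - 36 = s*(40*z^2 + 304*z + 384) + 15*z^2 + 114*z + 144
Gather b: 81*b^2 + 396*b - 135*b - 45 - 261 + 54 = 81*b^2 + 261*b - 252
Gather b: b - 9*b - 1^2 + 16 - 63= -8*b - 48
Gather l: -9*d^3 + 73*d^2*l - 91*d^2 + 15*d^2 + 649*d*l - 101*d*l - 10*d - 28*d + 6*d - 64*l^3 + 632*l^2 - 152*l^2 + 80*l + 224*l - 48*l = -9*d^3 - 76*d^2 - 32*d - 64*l^3 + 480*l^2 + l*(73*d^2 + 548*d + 256)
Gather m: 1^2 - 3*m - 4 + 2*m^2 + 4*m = 2*m^2 + m - 3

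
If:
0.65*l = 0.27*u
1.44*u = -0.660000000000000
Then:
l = -0.19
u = -0.46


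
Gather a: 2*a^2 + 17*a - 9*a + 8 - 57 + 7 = 2*a^2 + 8*a - 42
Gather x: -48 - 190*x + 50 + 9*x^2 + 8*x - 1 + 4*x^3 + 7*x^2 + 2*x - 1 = 4*x^3 + 16*x^2 - 180*x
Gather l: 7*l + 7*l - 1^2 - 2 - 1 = 14*l - 4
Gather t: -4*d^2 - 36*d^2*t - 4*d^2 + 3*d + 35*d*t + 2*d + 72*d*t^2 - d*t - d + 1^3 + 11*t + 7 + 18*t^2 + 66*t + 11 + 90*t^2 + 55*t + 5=-8*d^2 + 4*d + t^2*(72*d + 108) + t*(-36*d^2 + 34*d + 132) + 24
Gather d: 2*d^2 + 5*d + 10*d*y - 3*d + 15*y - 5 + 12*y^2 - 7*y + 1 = 2*d^2 + d*(10*y + 2) + 12*y^2 + 8*y - 4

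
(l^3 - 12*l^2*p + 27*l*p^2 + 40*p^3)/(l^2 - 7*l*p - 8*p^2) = l - 5*p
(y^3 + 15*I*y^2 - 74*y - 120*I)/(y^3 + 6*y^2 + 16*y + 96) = (y^2 + 11*I*y - 30)/(y^2 + y*(6 - 4*I) - 24*I)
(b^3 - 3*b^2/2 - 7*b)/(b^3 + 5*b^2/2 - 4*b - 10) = b*(2*b - 7)/(2*b^2 + b - 10)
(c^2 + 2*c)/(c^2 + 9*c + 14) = c/(c + 7)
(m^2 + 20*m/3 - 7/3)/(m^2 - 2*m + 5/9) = 3*(m + 7)/(3*m - 5)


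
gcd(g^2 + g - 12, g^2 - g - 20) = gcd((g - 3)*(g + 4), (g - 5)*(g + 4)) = g + 4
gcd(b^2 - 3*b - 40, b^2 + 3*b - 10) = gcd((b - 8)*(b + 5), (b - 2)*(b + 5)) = b + 5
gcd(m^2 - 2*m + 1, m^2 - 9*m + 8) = m - 1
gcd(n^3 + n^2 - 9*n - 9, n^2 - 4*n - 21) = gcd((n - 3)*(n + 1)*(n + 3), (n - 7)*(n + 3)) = n + 3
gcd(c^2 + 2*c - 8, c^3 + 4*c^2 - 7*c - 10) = c - 2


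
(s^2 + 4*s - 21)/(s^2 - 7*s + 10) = (s^2 + 4*s - 21)/(s^2 - 7*s + 10)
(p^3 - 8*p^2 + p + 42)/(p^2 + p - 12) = (p^2 - 5*p - 14)/(p + 4)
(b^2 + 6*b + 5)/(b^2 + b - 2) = (b^2 + 6*b + 5)/(b^2 + b - 2)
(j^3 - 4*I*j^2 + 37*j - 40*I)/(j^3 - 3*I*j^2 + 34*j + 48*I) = (j^2 + 4*I*j + 5)/(j^2 + 5*I*j - 6)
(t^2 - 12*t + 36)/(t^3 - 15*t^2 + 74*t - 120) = (t - 6)/(t^2 - 9*t + 20)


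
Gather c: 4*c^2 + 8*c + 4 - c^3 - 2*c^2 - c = -c^3 + 2*c^2 + 7*c + 4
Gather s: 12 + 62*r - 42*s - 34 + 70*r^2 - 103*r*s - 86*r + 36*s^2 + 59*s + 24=70*r^2 - 24*r + 36*s^2 + s*(17 - 103*r) + 2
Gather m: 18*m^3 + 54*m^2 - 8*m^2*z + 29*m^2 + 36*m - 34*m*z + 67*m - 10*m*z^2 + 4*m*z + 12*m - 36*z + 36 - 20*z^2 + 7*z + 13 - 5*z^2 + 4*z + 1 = 18*m^3 + m^2*(83 - 8*z) + m*(-10*z^2 - 30*z + 115) - 25*z^2 - 25*z + 50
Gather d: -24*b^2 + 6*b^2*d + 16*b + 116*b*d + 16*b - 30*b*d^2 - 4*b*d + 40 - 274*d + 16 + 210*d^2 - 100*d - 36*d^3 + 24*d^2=-24*b^2 + 32*b - 36*d^3 + d^2*(234 - 30*b) + d*(6*b^2 + 112*b - 374) + 56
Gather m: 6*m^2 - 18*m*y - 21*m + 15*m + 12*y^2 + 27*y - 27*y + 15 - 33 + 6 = 6*m^2 + m*(-18*y - 6) + 12*y^2 - 12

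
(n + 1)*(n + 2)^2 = n^3 + 5*n^2 + 8*n + 4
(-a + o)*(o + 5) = -a*o - 5*a + o^2 + 5*o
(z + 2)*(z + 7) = z^2 + 9*z + 14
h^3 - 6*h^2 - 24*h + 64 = (h - 8)*(h - 2)*(h + 4)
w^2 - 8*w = w*(w - 8)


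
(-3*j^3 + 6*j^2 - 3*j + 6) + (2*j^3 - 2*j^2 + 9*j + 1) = -j^3 + 4*j^2 + 6*j + 7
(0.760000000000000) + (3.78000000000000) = 4.54000000000000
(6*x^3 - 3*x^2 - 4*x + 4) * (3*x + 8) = 18*x^4 + 39*x^3 - 36*x^2 - 20*x + 32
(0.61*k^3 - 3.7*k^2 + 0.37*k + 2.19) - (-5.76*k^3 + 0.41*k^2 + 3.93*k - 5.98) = 6.37*k^3 - 4.11*k^2 - 3.56*k + 8.17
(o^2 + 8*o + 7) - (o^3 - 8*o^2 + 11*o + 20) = -o^3 + 9*o^2 - 3*o - 13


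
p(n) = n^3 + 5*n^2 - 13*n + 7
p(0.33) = 3.29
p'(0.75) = -3.81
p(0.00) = 7.00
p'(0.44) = -8.02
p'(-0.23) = -15.14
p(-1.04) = 24.80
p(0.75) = 0.48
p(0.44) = 2.33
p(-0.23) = 10.24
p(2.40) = 18.42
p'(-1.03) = -20.12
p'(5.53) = 134.04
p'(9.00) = 320.00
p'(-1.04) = -20.16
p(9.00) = 1024.00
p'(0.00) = -13.00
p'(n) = 3*n^2 + 10*n - 13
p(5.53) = 257.13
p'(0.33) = -9.37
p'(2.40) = 28.28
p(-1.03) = 24.60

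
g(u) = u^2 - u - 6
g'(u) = 2*u - 1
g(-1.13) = -3.59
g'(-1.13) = -3.26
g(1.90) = -4.29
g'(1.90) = 2.80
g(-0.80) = -4.56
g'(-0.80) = -2.60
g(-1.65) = -1.63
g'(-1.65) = -4.30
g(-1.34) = -2.86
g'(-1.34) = -3.68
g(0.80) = -6.16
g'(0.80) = 0.60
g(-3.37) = 8.73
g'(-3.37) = -7.74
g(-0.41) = -5.42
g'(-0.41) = -1.82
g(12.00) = 126.00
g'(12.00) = 23.00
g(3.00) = 0.00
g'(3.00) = 5.00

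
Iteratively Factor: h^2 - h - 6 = (h - 3)*(h + 2)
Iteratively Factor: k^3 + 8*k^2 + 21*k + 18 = (k + 2)*(k^2 + 6*k + 9) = (k + 2)*(k + 3)*(k + 3)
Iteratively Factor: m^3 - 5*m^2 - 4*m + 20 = (m + 2)*(m^2 - 7*m + 10) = (m - 2)*(m + 2)*(m - 5)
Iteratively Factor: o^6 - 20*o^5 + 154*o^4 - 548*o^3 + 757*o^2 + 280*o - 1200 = (o - 5)*(o^5 - 15*o^4 + 79*o^3 - 153*o^2 - 8*o + 240) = (o - 5)*(o - 4)*(o^4 - 11*o^3 + 35*o^2 - 13*o - 60) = (o - 5)*(o - 4)*(o - 3)*(o^3 - 8*o^2 + 11*o + 20) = (o - 5)*(o - 4)^2*(o - 3)*(o^2 - 4*o - 5) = (o - 5)^2*(o - 4)^2*(o - 3)*(o + 1)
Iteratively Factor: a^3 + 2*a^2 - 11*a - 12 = (a + 1)*(a^2 + a - 12) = (a - 3)*(a + 1)*(a + 4)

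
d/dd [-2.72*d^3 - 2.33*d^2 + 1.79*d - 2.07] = -8.16*d^2 - 4.66*d + 1.79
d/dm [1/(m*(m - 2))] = 2*(1 - m)/(m^2*(m^2 - 4*m + 4))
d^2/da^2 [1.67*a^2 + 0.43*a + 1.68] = 3.34000000000000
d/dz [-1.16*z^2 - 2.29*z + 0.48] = -2.32*z - 2.29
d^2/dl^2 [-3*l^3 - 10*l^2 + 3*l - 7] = -18*l - 20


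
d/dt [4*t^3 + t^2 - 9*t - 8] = 12*t^2 + 2*t - 9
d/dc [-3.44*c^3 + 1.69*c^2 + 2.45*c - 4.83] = -10.32*c^2 + 3.38*c + 2.45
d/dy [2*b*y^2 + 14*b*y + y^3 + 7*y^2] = 4*b*y + 14*b + 3*y^2 + 14*y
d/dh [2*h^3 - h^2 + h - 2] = 6*h^2 - 2*h + 1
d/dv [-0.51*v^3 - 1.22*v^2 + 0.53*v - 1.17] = -1.53*v^2 - 2.44*v + 0.53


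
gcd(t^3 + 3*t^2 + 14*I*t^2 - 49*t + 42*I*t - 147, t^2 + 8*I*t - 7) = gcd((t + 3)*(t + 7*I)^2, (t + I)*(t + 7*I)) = t + 7*I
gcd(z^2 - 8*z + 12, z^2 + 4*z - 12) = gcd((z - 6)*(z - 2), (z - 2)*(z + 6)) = z - 2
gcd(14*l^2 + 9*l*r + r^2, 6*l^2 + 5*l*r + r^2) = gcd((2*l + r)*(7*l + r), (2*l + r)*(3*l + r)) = 2*l + r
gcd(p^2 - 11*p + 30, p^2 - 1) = 1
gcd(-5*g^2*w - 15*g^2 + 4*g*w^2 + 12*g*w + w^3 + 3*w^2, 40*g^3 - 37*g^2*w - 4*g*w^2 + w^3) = -5*g^2 + 4*g*w + w^2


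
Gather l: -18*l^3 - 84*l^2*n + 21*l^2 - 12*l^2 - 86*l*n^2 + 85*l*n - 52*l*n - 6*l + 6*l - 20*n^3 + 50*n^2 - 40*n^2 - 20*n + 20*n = -18*l^3 + l^2*(9 - 84*n) + l*(-86*n^2 + 33*n) - 20*n^3 + 10*n^2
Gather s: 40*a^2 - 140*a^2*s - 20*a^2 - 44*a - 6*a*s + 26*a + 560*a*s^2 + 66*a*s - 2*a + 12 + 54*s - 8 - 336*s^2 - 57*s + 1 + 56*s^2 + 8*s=20*a^2 - 20*a + s^2*(560*a - 280) + s*(-140*a^2 + 60*a + 5) + 5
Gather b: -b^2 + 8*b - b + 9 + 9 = -b^2 + 7*b + 18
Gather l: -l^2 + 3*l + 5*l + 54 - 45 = -l^2 + 8*l + 9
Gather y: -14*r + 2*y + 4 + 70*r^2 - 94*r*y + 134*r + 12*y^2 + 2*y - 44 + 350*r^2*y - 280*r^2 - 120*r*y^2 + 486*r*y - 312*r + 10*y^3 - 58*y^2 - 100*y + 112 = -210*r^2 - 192*r + 10*y^3 + y^2*(-120*r - 46) + y*(350*r^2 + 392*r - 96) + 72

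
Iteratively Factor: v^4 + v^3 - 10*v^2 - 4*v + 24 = (v + 3)*(v^3 - 2*v^2 - 4*v + 8) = (v - 2)*(v + 3)*(v^2 - 4) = (v - 2)^2*(v + 3)*(v + 2)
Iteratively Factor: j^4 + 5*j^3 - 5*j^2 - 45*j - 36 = (j + 3)*(j^3 + 2*j^2 - 11*j - 12) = (j + 1)*(j + 3)*(j^2 + j - 12) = (j + 1)*(j + 3)*(j + 4)*(j - 3)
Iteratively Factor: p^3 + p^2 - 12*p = (p + 4)*(p^2 - 3*p) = p*(p + 4)*(p - 3)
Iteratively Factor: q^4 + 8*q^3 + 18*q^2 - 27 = (q + 3)*(q^3 + 5*q^2 + 3*q - 9) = (q - 1)*(q + 3)*(q^2 + 6*q + 9) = (q - 1)*(q + 3)^2*(q + 3)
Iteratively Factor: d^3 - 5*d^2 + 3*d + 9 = (d - 3)*(d^2 - 2*d - 3) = (d - 3)*(d + 1)*(d - 3)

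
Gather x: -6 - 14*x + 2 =-14*x - 4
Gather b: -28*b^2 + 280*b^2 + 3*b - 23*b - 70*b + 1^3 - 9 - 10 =252*b^2 - 90*b - 18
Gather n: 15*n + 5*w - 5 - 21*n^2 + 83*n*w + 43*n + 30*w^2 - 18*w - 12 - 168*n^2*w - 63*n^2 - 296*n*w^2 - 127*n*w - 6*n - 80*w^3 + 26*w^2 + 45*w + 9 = n^2*(-168*w - 84) + n*(-296*w^2 - 44*w + 52) - 80*w^3 + 56*w^2 + 32*w - 8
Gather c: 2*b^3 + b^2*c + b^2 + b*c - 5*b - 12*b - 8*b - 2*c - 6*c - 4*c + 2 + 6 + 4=2*b^3 + b^2 - 25*b + c*(b^2 + b - 12) + 12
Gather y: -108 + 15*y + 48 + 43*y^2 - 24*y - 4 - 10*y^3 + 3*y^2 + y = -10*y^3 + 46*y^2 - 8*y - 64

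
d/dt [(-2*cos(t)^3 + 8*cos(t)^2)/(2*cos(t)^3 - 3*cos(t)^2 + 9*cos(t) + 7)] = 8*(5*cos(t)^3 + 18*cos(t)^2 - 15*cos(t) - 56)*sin(t)*cos(t)/(6*sin(t)^2 + 21*cos(t) + cos(3*t) + 8)^2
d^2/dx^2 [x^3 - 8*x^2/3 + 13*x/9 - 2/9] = 6*x - 16/3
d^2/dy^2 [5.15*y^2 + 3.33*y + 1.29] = 10.3000000000000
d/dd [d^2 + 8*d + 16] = 2*d + 8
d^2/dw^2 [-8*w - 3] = 0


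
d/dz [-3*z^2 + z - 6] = 1 - 6*z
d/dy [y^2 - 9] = 2*y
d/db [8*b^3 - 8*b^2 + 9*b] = 24*b^2 - 16*b + 9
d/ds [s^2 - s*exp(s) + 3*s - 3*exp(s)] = -s*exp(s) + 2*s - 4*exp(s) + 3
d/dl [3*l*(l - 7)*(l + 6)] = 9*l^2 - 6*l - 126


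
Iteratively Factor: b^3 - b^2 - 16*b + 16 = (b - 1)*(b^2 - 16) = (b - 4)*(b - 1)*(b + 4)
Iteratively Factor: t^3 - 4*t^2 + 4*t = (t - 2)*(t^2 - 2*t) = (t - 2)^2*(t)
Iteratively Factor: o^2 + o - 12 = (o + 4)*(o - 3)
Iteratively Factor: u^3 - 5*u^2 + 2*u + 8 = (u + 1)*(u^2 - 6*u + 8) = (u - 4)*(u + 1)*(u - 2)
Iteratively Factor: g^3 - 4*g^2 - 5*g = (g)*(g^2 - 4*g - 5) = g*(g + 1)*(g - 5)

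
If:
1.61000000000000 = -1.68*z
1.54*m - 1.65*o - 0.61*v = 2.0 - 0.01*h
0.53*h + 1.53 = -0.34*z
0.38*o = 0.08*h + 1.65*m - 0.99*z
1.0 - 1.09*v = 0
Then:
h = -2.27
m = -1.05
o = -2.55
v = 0.92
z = -0.96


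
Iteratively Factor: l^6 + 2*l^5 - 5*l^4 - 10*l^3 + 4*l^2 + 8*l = (l - 2)*(l^5 + 4*l^4 + 3*l^3 - 4*l^2 - 4*l) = (l - 2)*(l - 1)*(l^4 + 5*l^3 + 8*l^2 + 4*l) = (l - 2)*(l - 1)*(l + 1)*(l^3 + 4*l^2 + 4*l) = (l - 2)*(l - 1)*(l + 1)*(l + 2)*(l^2 + 2*l) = l*(l - 2)*(l - 1)*(l + 1)*(l + 2)*(l + 2)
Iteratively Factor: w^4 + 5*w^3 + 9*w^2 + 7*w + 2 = (w + 1)*(w^3 + 4*w^2 + 5*w + 2) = (w + 1)*(w + 2)*(w^2 + 2*w + 1) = (w + 1)^2*(w + 2)*(w + 1)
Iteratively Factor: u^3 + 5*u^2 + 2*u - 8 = (u + 4)*(u^2 + u - 2) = (u - 1)*(u + 4)*(u + 2)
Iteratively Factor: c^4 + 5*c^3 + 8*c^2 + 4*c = (c + 1)*(c^3 + 4*c^2 + 4*c) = (c + 1)*(c + 2)*(c^2 + 2*c) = (c + 1)*(c + 2)^2*(c)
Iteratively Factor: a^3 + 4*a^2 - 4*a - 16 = (a - 2)*(a^2 + 6*a + 8) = (a - 2)*(a + 4)*(a + 2)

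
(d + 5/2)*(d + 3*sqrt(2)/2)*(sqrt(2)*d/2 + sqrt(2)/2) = sqrt(2)*d^3/2 + 3*d^2/2 + 7*sqrt(2)*d^2/4 + 5*sqrt(2)*d/4 + 21*d/4 + 15/4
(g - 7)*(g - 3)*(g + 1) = g^3 - 9*g^2 + 11*g + 21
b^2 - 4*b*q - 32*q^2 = (b - 8*q)*(b + 4*q)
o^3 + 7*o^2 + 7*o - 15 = (o - 1)*(o + 3)*(o + 5)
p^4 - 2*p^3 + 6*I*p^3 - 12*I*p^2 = p^2*(p - 2)*(p + 6*I)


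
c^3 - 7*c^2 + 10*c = c*(c - 5)*(c - 2)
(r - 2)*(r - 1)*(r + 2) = r^3 - r^2 - 4*r + 4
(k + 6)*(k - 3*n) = k^2 - 3*k*n + 6*k - 18*n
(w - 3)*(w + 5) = w^2 + 2*w - 15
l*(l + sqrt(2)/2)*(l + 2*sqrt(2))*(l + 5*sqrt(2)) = l^4 + 15*sqrt(2)*l^3/2 + 27*l^2 + 10*sqrt(2)*l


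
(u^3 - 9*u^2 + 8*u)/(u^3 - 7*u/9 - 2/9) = 9*u*(u - 8)/(9*u^2 + 9*u + 2)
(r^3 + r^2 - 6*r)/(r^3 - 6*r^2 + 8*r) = (r + 3)/(r - 4)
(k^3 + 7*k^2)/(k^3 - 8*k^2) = (k + 7)/(k - 8)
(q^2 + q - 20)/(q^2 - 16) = (q + 5)/(q + 4)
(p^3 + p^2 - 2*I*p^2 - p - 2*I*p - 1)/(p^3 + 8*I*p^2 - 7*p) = (p^3 + p^2 - 2*I*p^2 - p - 2*I*p - 1)/(p*(p^2 + 8*I*p - 7))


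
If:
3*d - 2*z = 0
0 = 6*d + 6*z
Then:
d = 0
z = 0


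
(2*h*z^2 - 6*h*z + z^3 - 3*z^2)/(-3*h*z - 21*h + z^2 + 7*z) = z*(-2*h*z + 6*h - z^2 + 3*z)/(3*h*z + 21*h - z^2 - 7*z)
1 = 1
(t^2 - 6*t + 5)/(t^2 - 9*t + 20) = (t - 1)/(t - 4)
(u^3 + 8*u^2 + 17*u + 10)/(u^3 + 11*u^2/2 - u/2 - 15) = 2*(u + 1)/(2*u - 3)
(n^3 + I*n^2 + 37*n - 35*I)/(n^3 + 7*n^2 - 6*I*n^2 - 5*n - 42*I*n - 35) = (n + 7*I)/(n + 7)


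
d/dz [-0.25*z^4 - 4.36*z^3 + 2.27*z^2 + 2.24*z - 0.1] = -1.0*z^3 - 13.08*z^2 + 4.54*z + 2.24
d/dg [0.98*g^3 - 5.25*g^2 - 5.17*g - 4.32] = 2.94*g^2 - 10.5*g - 5.17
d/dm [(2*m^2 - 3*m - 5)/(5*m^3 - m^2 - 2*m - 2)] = 2*(-5*m^4 + 15*m^3 + 34*m^2 - 9*m - 2)/(25*m^6 - 10*m^5 - 19*m^4 - 16*m^3 + 8*m^2 + 8*m + 4)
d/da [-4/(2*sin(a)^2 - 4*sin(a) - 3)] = 16*(sin(a) - 1)*cos(a)/(4*sin(a) + cos(2*a) + 2)^2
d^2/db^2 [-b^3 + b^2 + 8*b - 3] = 2 - 6*b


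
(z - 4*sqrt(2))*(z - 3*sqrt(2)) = z^2 - 7*sqrt(2)*z + 24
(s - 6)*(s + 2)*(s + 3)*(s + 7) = s^4 + 6*s^3 - 31*s^2 - 204*s - 252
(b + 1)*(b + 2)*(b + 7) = b^3 + 10*b^2 + 23*b + 14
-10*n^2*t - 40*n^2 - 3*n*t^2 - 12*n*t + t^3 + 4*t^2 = (-5*n + t)*(2*n + t)*(t + 4)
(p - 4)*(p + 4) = p^2 - 16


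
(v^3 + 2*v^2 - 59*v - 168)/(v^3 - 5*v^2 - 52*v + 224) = (v + 3)/(v - 4)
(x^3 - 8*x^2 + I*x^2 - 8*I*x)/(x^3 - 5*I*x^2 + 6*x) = (x - 8)/(x - 6*I)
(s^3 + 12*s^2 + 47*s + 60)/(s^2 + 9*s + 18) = (s^2 + 9*s + 20)/(s + 6)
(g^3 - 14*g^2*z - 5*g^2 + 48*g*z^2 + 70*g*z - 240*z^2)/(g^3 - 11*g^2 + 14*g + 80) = (g^2 - 14*g*z + 48*z^2)/(g^2 - 6*g - 16)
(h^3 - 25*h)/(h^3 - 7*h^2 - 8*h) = (25 - h^2)/(-h^2 + 7*h + 8)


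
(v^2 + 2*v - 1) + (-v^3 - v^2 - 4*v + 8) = -v^3 - 2*v + 7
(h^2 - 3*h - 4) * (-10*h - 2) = -10*h^3 + 28*h^2 + 46*h + 8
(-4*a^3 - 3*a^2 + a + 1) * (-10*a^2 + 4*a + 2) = 40*a^5 + 14*a^4 - 30*a^3 - 12*a^2 + 6*a + 2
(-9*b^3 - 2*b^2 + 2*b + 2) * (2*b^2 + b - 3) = -18*b^5 - 13*b^4 + 29*b^3 + 12*b^2 - 4*b - 6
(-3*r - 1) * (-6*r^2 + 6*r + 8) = 18*r^3 - 12*r^2 - 30*r - 8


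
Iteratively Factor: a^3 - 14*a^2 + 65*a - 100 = (a - 5)*(a^2 - 9*a + 20) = (a - 5)^2*(a - 4)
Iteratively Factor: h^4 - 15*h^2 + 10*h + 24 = (h - 2)*(h^3 + 2*h^2 - 11*h - 12) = (h - 2)*(h + 4)*(h^2 - 2*h - 3) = (h - 3)*(h - 2)*(h + 4)*(h + 1)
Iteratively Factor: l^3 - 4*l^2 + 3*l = (l - 1)*(l^2 - 3*l) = l*(l - 1)*(l - 3)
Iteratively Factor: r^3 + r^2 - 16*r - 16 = (r - 4)*(r^2 + 5*r + 4) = (r - 4)*(r + 1)*(r + 4)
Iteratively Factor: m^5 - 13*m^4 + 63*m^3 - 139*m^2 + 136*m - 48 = (m - 1)*(m^4 - 12*m^3 + 51*m^2 - 88*m + 48) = (m - 4)*(m - 1)*(m^3 - 8*m^2 + 19*m - 12) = (m - 4)*(m - 3)*(m - 1)*(m^2 - 5*m + 4) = (m - 4)^2*(m - 3)*(m - 1)*(m - 1)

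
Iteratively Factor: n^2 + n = (n)*(n + 1)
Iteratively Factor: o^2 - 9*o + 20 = (o - 5)*(o - 4)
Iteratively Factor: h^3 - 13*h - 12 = (h + 1)*(h^2 - h - 12) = (h + 1)*(h + 3)*(h - 4)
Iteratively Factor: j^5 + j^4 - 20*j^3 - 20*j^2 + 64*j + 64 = (j + 1)*(j^4 - 20*j^2 + 64) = (j + 1)*(j + 4)*(j^3 - 4*j^2 - 4*j + 16) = (j - 2)*(j + 1)*(j + 4)*(j^2 - 2*j - 8) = (j - 2)*(j + 1)*(j + 2)*(j + 4)*(j - 4)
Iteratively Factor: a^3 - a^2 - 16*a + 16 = (a + 4)*(a^2 - 5*a + 4) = (a - 1)*(a + 4)*(a - 4)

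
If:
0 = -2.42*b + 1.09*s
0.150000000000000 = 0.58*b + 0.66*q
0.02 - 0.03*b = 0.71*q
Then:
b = 0.24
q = 0.02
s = 0.53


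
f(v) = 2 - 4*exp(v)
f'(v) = -4*exp(v)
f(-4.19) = 1.94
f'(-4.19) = -0.06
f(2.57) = -50.26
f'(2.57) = -52.26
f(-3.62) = 1.89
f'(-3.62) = -0.11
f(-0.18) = -1.34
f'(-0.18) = -3.34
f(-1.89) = 1.40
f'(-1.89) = -0.60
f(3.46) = -125.27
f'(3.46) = -127.27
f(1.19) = -11.15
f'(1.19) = -13.15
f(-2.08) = 1.50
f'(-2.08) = -0.50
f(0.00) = -2.00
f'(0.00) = -4.00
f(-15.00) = 2.00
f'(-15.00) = 0.00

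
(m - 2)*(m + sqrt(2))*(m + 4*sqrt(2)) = m^3 - 2*m^2 + 5*sqrt(2)*m^2 - 10*sqrt(2)*m + 8*m - 16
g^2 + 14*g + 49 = (g + 7)^2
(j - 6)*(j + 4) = j^2 - 2*j - 24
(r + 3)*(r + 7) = r^2 + 10*r + 21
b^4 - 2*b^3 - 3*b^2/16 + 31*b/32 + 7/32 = (b - 7/4)*(b - 1)*(b + 1/4)*(b + 1/2)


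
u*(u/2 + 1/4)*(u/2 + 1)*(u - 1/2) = u^4/4 + u^3/2 - u^2/16 - u/8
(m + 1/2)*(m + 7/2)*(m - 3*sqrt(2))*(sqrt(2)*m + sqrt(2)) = sqrt(2)*m^4 - 6*m^3 + 5*sqrt(2)*m^3 - 30*m^2 + 23*sqrt(2)*m^2/4 - 69*m/2 + 7*sqrt(2)*m/4 - 21/2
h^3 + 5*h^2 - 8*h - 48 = (h - 3)*(h + 4)^2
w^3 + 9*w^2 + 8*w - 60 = (w - 2)*(w + 5)*(w + 6)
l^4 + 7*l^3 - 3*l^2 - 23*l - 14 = (l - 2)*(l + 1)^2*(l + 7)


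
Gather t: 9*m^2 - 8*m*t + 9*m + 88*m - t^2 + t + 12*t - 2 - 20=9*m^2 + 97*m - t^2 + t*(13 - 8*m) - 22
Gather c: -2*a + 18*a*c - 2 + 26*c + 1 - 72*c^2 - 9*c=-2*a - 72*c^2 + c*(18*a + 17) - 1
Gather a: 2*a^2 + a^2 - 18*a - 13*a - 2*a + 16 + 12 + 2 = 3*a^2 - 33*a + 30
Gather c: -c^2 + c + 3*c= -c^2 + 4*c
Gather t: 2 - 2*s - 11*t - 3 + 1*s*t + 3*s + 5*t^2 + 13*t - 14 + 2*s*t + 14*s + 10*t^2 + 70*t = 15*s + 15*t^2 + t*(3*s + 72) - 15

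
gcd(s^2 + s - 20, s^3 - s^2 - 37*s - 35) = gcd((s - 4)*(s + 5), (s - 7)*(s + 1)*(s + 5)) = s + 5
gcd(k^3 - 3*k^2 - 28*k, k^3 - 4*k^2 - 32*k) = k^2 + 4*k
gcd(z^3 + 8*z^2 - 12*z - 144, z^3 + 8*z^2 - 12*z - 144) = z^3 + 8*z^2 - 12*z - 144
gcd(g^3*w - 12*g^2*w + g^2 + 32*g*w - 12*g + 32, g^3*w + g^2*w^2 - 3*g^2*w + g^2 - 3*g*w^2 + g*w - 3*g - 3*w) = g*w + 1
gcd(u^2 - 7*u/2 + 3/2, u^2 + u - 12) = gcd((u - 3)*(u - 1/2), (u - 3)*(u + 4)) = u - 3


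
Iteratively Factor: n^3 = (n)*(n^2) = n^2*(n)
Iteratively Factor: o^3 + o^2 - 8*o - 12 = (o - 3)*(o^2 + 4*o + 4) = (o - 3)*(o + 2)*(o + 2)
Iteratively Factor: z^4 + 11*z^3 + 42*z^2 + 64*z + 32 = (z + 4)*(z^3 + 7*z^2 + 14*z + 8) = (z + 1)*(z + 4)*(z^2 + 6*z + 8) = (z + 1)*(z + 4)^2*(z + 2)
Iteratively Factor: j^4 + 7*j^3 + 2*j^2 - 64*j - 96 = (j + 4)*(j^3 + 3*j^2 - 10*j - 24) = (j - 3)*(j + 4)*(j^2 + 6*j + 8) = (j - 3)*(j + 4)^2*(j + 2)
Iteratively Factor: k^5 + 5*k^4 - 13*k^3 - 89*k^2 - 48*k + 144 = (k + 4)*(k^4 + k^3 - 17*k^2 - 21*k + 36) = (k + 3)*(k + 4)*(k^3 - 2*k^2 - 11*k + 12) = (k - 1)*(k + 3)*(k + 4)*(k^2 - k - 12) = (k - 1)*(k + 3)^2*(k + 4)*(k - 4)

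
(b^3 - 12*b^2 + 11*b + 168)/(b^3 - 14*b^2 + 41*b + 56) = (b + 3)/(b + 1)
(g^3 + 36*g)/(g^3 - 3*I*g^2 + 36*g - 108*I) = g/(g - 3*I)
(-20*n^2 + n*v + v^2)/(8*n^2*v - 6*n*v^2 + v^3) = (5*n + v)/(v*(-2*n + v))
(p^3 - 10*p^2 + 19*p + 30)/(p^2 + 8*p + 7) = (p^2 - 11*p + 30)/(p + 7)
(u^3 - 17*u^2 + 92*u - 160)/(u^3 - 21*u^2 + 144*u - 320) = (u - 4)/(u - 8)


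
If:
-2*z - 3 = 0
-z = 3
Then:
No Solution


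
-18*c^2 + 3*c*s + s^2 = (-3*c + s)*(6*c + s)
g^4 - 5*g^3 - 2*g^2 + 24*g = g*(g - 4)*(g - 3)*(g + 2)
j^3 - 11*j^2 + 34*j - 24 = (j - 6)*(j - 4)*(j - 1)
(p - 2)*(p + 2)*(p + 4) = p^3 + 4*p^2 - 4*p - 16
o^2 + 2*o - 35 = (o - 5)*(o + 7)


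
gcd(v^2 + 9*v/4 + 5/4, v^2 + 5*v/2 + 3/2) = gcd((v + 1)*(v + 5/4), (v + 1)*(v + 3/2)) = v + 1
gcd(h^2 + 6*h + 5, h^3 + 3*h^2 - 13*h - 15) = h^2 + 6*h + 5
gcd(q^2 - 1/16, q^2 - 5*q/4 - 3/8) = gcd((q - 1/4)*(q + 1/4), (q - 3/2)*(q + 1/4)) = q + 1/4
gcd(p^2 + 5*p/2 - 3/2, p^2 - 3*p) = 1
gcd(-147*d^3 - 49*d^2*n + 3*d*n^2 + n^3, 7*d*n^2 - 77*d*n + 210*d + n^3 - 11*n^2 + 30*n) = 7*d + n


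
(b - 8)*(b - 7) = b^2 - 15*b + 56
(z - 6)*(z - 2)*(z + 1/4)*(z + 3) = z^4 - 19*z^3/4 - 53*z^2/4 + 33*z + 9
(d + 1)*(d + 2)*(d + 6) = d^3 + 9*d^2 + 20*d + 12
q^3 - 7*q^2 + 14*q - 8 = (q - 4)*(q - 2)*(q - 1)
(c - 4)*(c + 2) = c^2 - 2*c - 8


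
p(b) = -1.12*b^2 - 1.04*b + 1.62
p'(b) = -2.24*b - 1.04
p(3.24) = -13.51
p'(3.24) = -8.30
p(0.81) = 0.04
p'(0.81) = -2.85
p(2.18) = -5.97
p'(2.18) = -5.92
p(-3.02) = -5.45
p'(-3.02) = 5.72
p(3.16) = -12.85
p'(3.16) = -8.12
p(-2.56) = -3.06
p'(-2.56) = 4.69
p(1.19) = -1.20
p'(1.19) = -3.71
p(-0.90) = 1.65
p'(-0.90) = 0.98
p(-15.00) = -234.78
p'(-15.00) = 32.56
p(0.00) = 1.62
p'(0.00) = -1.04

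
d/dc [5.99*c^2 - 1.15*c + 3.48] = 11.98*c - 1.15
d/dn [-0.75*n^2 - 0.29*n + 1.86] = -1.5*n - 0.29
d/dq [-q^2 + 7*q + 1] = 7 - 2*q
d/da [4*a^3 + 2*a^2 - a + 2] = 12*a^2 + 4*a - 1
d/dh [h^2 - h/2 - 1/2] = 2*h - 1/2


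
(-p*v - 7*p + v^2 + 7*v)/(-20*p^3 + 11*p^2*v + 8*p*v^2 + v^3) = (v + 7)/(20*p^2 + 9*p*v + v^2)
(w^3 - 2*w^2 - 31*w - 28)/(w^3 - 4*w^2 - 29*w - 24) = (w^2 - 3*w - 28)/(w^2 - 5*w - 24)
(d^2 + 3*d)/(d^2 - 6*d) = (d + 3)/(d - 6)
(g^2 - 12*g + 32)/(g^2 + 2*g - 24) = (g - 8)/(g + 6)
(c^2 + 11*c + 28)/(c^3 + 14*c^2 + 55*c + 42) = (c + 4)/(c^2 + 7*c + 6)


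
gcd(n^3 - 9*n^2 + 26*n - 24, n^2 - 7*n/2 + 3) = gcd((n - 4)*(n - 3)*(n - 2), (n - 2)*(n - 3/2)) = n - 2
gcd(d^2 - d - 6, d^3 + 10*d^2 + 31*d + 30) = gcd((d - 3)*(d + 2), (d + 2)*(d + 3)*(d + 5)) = d + 2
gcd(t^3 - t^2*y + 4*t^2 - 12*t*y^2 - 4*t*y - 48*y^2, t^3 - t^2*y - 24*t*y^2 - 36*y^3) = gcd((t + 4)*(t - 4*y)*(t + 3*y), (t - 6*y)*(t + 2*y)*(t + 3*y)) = t + 3*y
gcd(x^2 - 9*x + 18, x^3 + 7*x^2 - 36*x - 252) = x - 6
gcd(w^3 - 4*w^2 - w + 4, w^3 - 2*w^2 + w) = w - 1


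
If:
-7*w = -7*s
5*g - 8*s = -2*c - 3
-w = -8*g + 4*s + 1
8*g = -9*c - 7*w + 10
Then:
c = 1/181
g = 107/181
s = 135/181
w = 135/181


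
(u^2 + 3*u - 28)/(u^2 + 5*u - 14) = (u - 4)/(u - 2)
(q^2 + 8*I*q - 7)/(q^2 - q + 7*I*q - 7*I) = (q + I)/(q - 1)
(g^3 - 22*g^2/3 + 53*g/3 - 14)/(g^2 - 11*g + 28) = (3*g^3 - 22*g^2 + 53*g - 42)/(3*(g^2 - 11*g + 28))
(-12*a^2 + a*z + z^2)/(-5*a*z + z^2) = (12*a^2 - a*z - z^2)/(z*(5*a - z))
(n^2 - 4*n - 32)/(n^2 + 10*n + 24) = (n - 8)/(n + 6)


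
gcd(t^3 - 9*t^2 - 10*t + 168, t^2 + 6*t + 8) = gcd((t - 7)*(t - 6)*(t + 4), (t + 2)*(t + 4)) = t + 4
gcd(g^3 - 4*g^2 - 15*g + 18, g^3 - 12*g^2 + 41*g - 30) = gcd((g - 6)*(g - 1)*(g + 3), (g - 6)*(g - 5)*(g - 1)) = g^2 - 7*g + 6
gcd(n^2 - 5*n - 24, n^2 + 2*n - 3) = n + 3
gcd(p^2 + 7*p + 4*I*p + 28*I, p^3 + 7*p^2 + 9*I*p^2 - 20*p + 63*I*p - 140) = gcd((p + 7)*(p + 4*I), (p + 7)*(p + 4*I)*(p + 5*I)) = p^2 + p*(7 + 4*I) + 28*I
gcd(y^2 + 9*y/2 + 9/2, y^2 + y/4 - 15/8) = y + 3/2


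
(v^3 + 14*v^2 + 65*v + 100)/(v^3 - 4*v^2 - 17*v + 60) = (v^2 + 10*v + 25)/(v^2 - 8*v + 15)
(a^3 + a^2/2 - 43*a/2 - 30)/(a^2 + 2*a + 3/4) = 2*(a^2 - a - 20)/(2*a + 1)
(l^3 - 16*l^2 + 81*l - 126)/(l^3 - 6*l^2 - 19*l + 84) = (l - 6)/(l + 4)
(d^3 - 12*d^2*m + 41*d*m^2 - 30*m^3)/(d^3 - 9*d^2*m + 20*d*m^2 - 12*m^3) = (d - 5*m)/(d - 2*m)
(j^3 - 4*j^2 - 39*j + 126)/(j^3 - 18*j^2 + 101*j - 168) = (j + 6)/(j - 8)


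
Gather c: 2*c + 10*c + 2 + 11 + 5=12*c + 18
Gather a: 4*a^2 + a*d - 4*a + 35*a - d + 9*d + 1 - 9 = 4*a^2 + a*(d + 31) + 8*d - 8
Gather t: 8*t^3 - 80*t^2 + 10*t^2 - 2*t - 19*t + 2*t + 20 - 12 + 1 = 8*t^3 - 70*t^2 - 19*t + 9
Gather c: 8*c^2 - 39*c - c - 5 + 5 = 8*c^2 - 40*c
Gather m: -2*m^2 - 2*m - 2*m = -2*m^2 - 4*m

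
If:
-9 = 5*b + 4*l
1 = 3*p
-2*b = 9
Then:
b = -9/2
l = 27/8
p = 1/3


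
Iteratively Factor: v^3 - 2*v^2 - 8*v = (v + 2)*(v^2 - 4*v) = v*(v + 2)*(v - 4)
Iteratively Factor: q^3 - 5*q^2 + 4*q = (q - 4)*(q^2 - q) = q*(q - 4)*(q - 1)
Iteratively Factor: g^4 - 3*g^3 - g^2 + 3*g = (g + 1)*(g^3 - 4*g^2 + 3*g) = g*(g + 1)*(g^2 - 4*g + 3) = g*(g - 1)*(g + 1)*(g - 3)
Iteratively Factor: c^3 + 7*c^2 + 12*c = (c + 3)*(c^2 + 4*c) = c*(c + 3)*(c + 4)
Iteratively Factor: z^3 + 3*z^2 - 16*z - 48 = (z + 3)*(z^2 - 16) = (z + 3)*(z + 4)*(z - 4)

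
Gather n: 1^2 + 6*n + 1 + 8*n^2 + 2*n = 8*n^2 + 8*n + 2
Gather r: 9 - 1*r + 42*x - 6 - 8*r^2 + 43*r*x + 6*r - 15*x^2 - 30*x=-8*r^2 + r*(43*x + 5) - 15*x^2 + 12*x + 3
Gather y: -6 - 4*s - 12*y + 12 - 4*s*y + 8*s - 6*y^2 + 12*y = -4*s*y + 4*s - 6*y^2 + 6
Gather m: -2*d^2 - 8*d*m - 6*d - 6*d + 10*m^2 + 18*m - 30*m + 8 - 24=-2*d^2 - 12*d + 10*m^2 + m*(-8*d - 12) - 16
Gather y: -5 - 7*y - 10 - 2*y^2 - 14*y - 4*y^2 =-6*y^2 - 21*y - 15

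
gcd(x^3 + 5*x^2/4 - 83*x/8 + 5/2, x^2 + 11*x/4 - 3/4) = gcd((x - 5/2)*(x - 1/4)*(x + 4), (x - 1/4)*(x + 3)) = x - 1/4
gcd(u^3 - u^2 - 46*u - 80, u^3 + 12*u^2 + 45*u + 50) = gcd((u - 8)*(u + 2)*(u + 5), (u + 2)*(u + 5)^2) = u^2 + 7*u + 10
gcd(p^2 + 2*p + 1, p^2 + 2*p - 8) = 1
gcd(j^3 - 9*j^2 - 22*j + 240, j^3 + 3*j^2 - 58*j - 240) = j^2 - 3*j - 40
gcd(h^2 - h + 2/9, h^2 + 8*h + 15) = 1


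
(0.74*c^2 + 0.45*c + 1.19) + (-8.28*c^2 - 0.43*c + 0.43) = -7.54*c^2 + 0.02*c + 1.62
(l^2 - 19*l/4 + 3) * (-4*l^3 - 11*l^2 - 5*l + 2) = -4*l^5 + 8*l^4 + 141*l^3/4 - 29*l^2/4 - 49*l/2 + 6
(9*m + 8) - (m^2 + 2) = -m^2 + 9*m + 6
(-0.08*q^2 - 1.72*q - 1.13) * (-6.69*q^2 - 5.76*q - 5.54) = 0.5352*q^4 + 11.9676*q^3 + 17.9101*q^2 + 16.0376*q + 6.2602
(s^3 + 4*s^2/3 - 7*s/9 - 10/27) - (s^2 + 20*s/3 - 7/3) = s^3 + s^2/3 - 67*s/9 + 53/27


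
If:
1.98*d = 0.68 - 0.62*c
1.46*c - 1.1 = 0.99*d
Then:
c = 0.81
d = 0.09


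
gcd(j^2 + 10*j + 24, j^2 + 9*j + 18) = j + 6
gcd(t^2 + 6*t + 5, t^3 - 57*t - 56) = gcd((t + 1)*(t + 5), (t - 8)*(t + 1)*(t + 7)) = t + 1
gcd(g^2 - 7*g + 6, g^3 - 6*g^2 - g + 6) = g^2 - 7*g + 6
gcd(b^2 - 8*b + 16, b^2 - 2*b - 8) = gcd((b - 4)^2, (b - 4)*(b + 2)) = b - 4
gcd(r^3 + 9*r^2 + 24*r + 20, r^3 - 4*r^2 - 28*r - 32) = r^2 + 4*r + 4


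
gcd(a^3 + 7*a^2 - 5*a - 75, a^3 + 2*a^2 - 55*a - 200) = a^2 + 10*a + 25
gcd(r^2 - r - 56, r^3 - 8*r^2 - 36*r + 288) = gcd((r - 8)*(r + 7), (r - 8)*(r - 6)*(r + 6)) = r - 8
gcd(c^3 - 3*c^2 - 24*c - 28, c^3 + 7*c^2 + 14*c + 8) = c + 2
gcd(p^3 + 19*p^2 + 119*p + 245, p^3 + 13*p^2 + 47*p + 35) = p^2 + 12*p + 35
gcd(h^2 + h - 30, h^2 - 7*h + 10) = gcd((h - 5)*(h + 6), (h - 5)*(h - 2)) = h - 5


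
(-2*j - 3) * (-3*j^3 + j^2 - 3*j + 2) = 6*j^4 + 7*j^3 + 3*j^2 + 5*j - 6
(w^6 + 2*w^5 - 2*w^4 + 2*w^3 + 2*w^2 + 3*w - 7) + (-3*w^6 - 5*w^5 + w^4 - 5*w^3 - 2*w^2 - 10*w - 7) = -2*w^6 - 3*w^5 - w^4 - 3*w^3 - 7*w - 14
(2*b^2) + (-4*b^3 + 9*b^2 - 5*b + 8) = -4*b^3 + 11*b^2 - 5*b + 8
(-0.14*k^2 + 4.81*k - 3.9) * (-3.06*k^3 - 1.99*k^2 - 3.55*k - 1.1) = 0.4284*k^5 - 14.44*k^4 + 2.8591*k^3 - 9.1605*k^2 + 8.554*k + 4.29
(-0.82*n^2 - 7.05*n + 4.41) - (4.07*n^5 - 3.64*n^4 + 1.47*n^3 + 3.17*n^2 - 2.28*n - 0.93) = -4.07*n^5 + 3.64*n^4 - 1.47*n^3 - 3.99*n^2 - 4.77*n + 5.34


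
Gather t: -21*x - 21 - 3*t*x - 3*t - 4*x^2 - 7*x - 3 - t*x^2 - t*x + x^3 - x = t*(-x^2 - 4*x - 3) + x^3 - 4*x^2 - 29*x - 24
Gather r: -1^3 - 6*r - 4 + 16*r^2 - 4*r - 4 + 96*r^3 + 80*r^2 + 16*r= 96*r^3 + 96*r^2 + 6*r - 9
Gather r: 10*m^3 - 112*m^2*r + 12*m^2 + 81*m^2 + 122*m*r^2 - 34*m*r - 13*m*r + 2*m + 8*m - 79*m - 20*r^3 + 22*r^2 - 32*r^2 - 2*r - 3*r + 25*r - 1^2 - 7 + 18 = 10*m^3 + 93*m^2 - 69*m - 20*r^3 + r^2*(122*m - 10) + r*(-112*m^2 - 47*m + 20) + 10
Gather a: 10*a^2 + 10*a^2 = 20*a^2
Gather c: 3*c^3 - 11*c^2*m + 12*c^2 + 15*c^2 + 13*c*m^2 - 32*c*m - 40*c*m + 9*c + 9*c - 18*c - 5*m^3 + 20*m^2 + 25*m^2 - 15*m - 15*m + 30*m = 3*c^3 + c^2*(27 - 11*m) + c*(13*m^2 - 72*m) - 5*m^3 + 45*m^2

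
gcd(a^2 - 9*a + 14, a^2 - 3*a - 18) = 1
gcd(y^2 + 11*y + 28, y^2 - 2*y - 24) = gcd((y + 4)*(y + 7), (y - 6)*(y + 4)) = y + 4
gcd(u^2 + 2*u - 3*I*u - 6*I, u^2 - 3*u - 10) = u + 2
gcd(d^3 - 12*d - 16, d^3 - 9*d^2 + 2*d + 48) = d + 2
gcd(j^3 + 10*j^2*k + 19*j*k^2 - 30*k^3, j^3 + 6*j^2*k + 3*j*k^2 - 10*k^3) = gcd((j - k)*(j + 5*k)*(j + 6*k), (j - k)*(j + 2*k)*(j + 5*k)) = j^2 + 4*j*k - 5*k^2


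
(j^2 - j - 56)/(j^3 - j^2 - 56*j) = 1/j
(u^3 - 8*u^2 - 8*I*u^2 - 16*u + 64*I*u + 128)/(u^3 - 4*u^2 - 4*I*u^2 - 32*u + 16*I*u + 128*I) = (u - 4*I)/(u + 4)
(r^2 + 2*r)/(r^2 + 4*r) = (r + 2)/(r + 4)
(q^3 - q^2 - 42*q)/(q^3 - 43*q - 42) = q/(q + 1)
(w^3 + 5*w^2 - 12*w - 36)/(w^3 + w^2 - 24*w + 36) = (w + 2)/(w - 2)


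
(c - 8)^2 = c^2 - 16*c + 64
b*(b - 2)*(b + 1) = b^3 - b^2 - 2*b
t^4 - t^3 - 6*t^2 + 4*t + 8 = (t - 2)^2*(t + 1)*(t + 2)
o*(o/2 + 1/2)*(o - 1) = o^3/2 - o/2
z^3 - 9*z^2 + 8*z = z*(z - 8)*(z - 1)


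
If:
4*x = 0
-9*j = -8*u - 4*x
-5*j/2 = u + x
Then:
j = 0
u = 0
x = 0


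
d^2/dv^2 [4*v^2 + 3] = 8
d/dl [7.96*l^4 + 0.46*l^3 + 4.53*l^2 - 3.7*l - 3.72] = 31.84*l^3 + 1.38*l^2 + 9.06*l - 3.7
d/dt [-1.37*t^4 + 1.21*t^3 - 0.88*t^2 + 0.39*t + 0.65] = -5.48*t^3 + 3.63*t^2 - 1.76*t + 0.39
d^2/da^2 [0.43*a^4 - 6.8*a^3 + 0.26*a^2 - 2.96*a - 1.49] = 5.16*a^2 - 40.8*a + 0.52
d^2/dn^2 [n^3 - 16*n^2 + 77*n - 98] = 6*n - 32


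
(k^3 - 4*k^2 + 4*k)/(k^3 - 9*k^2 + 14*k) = (k - 2)/(k - 7)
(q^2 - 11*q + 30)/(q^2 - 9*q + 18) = (q - 5)/(q - 3)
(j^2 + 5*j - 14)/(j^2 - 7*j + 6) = (j^2 + 5*j - 14)/(j^2 - 7*j + 6)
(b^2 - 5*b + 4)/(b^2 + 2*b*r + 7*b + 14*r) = (b^2 - 5*b + 4)/(b^2 + 2*b*r + 7*b + 14*r)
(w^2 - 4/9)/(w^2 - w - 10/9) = (3*w - 2)/(3*w - 5)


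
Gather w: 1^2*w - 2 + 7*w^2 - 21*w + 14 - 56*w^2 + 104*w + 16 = -49*w^2 + 84*w + 28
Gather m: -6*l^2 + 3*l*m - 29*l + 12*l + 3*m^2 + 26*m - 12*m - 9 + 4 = -6*l^2 - 17*l + 3*m^2 + m*(3*l + 14) - 5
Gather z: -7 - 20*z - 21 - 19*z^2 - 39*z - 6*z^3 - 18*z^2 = -6*z^3 - 37*z^2 - 59*z - 28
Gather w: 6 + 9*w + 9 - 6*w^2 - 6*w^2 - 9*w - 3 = 12 - 12*w^2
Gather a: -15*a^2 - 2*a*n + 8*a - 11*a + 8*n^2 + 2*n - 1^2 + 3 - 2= -15*a^2 + a*(-2*n - 3) + 8*n^2 + 2*n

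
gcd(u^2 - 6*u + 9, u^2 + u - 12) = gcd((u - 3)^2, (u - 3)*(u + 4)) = u - 3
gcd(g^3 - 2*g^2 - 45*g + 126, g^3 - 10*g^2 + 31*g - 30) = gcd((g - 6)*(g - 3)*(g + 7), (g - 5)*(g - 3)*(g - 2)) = g - 3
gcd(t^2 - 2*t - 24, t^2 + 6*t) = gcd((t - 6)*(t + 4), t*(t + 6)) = 1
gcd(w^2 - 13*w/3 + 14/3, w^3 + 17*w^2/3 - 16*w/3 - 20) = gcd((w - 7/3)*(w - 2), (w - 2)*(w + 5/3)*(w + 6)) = w - 2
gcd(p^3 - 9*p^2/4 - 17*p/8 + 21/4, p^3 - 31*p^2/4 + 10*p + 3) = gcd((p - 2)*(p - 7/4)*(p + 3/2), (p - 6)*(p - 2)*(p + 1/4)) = p - 2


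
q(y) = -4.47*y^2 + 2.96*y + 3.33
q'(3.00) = -23.86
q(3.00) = -28.02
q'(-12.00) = 110.24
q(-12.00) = -675.87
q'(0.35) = -0.17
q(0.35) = 3.82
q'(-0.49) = 7.34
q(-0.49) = 0.81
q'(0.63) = -2.67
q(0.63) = 3.42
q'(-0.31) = 5.73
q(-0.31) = 1.98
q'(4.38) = -36.20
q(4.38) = -69.46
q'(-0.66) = 8.86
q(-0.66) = -0.57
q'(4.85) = -40.40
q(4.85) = -87.46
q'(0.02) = 2.78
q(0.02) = 3.39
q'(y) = 2.96 - 8.94*y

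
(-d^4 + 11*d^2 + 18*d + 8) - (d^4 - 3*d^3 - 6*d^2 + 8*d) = -2*d^4 + 3*d^3 + 17*d^2 + 10*d + 8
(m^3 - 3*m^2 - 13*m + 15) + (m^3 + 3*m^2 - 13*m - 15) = 2*m^3 - 26*m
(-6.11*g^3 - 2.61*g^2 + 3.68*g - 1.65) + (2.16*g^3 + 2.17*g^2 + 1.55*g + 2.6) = -3.95*g^3 - 0.44*g^2 + 5.23*g + 0.95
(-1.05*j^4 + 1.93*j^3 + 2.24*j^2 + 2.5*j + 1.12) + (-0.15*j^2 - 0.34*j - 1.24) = -1.05*j^4 + 1.93*j^3 + 2.09*j^2 + 2.16*j - 0.12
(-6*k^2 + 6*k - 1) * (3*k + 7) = -18*k^3 - 24*k^2 + 39*k - 7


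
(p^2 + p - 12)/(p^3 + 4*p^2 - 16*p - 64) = (p - 3)/(p^2 - 16)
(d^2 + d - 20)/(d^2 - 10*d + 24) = (d + 5)/(d - 6)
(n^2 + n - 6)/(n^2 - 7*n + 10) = (n + 3)/(n - 5)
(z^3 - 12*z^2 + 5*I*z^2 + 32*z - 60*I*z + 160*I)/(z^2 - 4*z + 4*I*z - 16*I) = (z^2 + z*(-8 + 5*I) - 40*I)/(z + 4*I)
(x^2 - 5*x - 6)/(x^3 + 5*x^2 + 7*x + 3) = (x - 6)/(x^2 + 4*x + 3)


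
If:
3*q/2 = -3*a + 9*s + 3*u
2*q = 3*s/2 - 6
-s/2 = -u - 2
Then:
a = 25*u/4 + 12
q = 3*u/2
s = 2*u + 4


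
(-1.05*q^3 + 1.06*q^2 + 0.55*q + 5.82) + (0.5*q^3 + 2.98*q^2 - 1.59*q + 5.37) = -0.55*q^3 + 4.04*q^2 - 1.04*q + 11.19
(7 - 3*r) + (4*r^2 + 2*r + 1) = 4*r^2 - r + 8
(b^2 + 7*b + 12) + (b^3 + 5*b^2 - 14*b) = b^3 + 6*b^2 - 7*b + 12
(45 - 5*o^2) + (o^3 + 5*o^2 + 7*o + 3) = o^3 + 7*o + 48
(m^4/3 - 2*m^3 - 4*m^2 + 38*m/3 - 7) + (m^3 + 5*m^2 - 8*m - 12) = m^4/3 - m^3 + m^2 + 14*m/3 - 19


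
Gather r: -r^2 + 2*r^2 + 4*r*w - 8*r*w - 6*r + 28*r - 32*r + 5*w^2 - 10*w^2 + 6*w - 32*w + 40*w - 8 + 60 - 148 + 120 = r^2 + r*(-4*w - 10) - 5*w^2 + 14*w + 24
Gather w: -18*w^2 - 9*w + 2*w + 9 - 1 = -18*w^2 - 7*w + 8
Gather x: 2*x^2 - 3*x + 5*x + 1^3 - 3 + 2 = 2*x^2 + 2*x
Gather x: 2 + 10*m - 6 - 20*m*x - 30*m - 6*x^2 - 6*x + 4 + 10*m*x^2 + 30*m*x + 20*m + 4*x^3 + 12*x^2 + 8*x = 4*x^3 + x^2*(10*m + 6) + x*(10*m + 2)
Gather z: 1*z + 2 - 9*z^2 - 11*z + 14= -9*z^2 - 10*z + 16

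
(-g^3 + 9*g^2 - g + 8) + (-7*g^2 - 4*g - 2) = -g^3 + 2*g^2 - 5*g + 6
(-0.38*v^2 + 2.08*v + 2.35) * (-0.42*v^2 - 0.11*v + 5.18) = 0.1596*v^4 - 0.8318*v^3 - 3.1842*v^2 + 10.5159*v + 12.173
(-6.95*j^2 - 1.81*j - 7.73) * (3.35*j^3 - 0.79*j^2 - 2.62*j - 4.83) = -23.2825*j^5 - 0.573*j^4 - 6.2566*j^3 + 44.4174*j^2 + 28.9949*j + 37.3359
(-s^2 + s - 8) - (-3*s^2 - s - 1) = 2*s^2 + 2*s - 7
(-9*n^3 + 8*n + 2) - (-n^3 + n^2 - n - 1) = -8*n^3 - n^2 + 9*n + 3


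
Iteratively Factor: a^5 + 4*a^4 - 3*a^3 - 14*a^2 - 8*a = (a)*(a^4 + 4*a^3 - 3*a^2 - 14*a - 8) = a*(a + 1)*(a^3 + 3*a^2 - 6*a - 8) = a*(a + 1)*(a + 4)*(a^2 - a - 2) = a*(a + 1)^2*(a + 4)*(a - 2)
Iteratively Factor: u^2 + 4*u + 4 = (u + 2)*(u + 2)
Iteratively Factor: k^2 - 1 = (k - 1)*(k + 1)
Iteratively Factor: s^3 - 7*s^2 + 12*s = (s - 3)*(s^2 - 4*s) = s*(s - 3)*(s - 4)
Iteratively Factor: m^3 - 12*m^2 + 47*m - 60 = (m - 4)*(m^2 - 8*m + 15) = (m - 4)*(m - 3)*(m - 5)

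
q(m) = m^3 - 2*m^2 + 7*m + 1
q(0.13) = 1.88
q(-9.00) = -953.00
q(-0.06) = 0.57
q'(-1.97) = 26.52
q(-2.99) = -64.54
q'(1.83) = 9.73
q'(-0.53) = 9.96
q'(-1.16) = 15.68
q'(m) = 3*m^2 - 4*m + 7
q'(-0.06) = 7.25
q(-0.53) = -3.42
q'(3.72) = 33.64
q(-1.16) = -11.37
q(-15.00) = -3929.00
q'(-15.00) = 742.00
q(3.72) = 50.84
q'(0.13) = 6.53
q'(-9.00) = 286.00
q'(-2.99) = 45.78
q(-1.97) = -28.20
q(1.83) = 13.24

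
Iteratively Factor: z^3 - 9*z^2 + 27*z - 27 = (z - 3)*(z^2 - 6*z + 9) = (z - 3)^2*(z - 3)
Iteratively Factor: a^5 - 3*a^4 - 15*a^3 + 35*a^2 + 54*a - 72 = (a - 3)*(a^4 - 15*a^2 - 10*a + 24) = (a - 3)*(a + 3)*(a^3 - 3*a^2 - 6*a + 8) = (a - 3)*(a - 1)*(a + 3)*(a^2 - 2*a - 8) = (a - 4)*(a - 3)*(a - 1)*(a + 3)*(a + 2)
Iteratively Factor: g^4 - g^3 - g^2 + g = (g + 1)*(g^3 - 2*g^2 + g) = (g - 1)*(g + 1)*(g^2 - g) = g*(g - 1)*(g + 1)*(g - 1)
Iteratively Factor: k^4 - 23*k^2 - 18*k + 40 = (k - 1)*(k^3 + k^2 - 22*k - 40) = (k - 1)*(k + 2)*(k^2 - k - 20) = (k - 5)*(k - 1)*(k + 2)*(k + 4)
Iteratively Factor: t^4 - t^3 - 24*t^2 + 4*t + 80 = (t + 4)*(t^3 - 5*t^2 - 4*t + 20) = (t - 5)*(t + 4)*(t^2 - 4) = (t - 5)*(t + 2)*(t + 4)*(t - 2)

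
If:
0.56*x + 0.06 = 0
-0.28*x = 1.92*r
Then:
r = 0.02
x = -0.11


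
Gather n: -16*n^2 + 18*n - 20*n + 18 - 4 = -16*n^2 - 2*n + 14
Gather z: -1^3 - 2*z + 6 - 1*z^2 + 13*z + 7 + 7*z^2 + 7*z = 6*z^2 + 18*z + 12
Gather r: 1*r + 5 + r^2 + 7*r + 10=r^2 + 8*r + 15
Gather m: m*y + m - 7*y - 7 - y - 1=m*(y + 1) - 8*y - 8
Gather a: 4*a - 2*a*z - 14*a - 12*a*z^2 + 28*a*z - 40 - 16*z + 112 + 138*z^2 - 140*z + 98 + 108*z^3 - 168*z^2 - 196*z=a*(-12*z^2 + 26*z - 10) + 108*z^3 - 30*z^2 - 352*z + 170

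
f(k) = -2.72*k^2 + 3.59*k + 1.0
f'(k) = 3.59 - 5.44*k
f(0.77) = 2.15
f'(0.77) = -0.60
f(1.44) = 0.53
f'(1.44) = -4.24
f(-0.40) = -0.87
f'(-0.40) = 5.77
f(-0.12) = 0.53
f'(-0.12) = 4.24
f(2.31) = -5.22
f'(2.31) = -8.98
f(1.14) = 1.56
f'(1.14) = -2.61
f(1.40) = 0.69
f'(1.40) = -4.03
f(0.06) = 1.21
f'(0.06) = 3.26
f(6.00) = -75.38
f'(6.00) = -29.05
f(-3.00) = -34.25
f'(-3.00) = 19.91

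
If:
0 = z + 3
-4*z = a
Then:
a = 12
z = -3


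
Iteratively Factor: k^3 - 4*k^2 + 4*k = (k - 2)*(k^2 - 2*k) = k*(k - 2)*(k - 2)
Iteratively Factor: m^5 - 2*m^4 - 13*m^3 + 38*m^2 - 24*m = (m - 2)*(m^4 - 13*m^2 + 12*m) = (m - 3)*(m - 2)*(m^3 + 3*m^2 - 4*m) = (m - 3)*(m - 2)*(m + 4)*(m^2 - m) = m*(m - 3)*(m - 2)*(m + 4)*(m - 1)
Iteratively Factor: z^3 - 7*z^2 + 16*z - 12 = (z - 2)*(z^2 - 5*z + 6) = (z - 3)*(z - 2)*(z - 2)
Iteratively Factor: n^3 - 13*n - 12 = (n + 3)*(n^2 - 3*n - 4) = (n + 1)*(n + 3)*(n - 4)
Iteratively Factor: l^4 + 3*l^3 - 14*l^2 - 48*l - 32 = (l + 1)*(l^3 + 2*l^2 - 16*l - 32) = (l + 1)*(l + 4)*(l^2 - 2*l - 8) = (l - 4)*(l + 1)*(l + 4)*(l + 2)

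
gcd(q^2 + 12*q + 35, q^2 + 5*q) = q + 5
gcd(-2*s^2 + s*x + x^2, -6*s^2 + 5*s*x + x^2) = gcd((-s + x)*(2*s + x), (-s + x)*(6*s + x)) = -s + x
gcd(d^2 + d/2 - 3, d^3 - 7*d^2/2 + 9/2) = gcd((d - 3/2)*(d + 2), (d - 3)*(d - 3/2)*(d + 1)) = d - 3/2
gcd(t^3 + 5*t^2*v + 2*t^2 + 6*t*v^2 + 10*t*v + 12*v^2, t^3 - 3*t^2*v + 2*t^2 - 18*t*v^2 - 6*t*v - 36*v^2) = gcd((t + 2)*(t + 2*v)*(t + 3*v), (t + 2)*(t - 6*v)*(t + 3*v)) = t^2 + 3*t*v + 2*t + 6*v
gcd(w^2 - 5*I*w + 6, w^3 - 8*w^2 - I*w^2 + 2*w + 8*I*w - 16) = w + I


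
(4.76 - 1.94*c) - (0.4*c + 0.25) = 4.51 - 2.34*c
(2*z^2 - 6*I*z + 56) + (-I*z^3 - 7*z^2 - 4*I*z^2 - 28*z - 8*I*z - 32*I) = -I*z^3 - 5*z^2 - 4*I*z^2 - 28*z - 14*I*z + 56 - 32*I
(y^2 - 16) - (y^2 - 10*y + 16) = 10*y - 32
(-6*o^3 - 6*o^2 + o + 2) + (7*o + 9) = -6*o^3 - 6*o^2 + 8*o + 11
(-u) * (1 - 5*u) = 5*u^2 - u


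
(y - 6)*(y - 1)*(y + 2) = y^3 - 5*y^2 - 8*y + 12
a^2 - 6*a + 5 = (a - 5)*(a - 1)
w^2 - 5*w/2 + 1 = (w - 2)*(w - 1/2)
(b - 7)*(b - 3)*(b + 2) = b^3 - 8*b^2 + b + 42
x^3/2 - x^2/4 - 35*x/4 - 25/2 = (x/2 + 1)*(x - 5)*(x + 5/2)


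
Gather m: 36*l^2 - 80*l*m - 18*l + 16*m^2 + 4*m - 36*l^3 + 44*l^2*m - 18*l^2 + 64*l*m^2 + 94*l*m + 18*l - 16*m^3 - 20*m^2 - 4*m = -36*l^3 + 18*l^2 - 16*m^3 + m^2*(64*l - 4) + m*(44*l^2 + 14*l)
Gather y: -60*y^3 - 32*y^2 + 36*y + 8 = -60*y^3 - 32*y^2 + 36*y + 8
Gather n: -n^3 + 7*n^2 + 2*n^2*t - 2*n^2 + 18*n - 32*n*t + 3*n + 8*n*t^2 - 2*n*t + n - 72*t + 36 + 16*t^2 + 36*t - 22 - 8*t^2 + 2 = -n^3 + n^2*(2*t + 5) + n*(8*t^2 - 34*t + 22) + 8*t^2 - 36*t + 16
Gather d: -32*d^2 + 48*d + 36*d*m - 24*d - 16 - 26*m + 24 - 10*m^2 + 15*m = -32*d^2 + d*(36*m + 24) - 10*m^2 - 11*m + 8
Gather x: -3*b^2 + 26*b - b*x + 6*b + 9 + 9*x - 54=-3*b^2 + 32*b + x*(9 - b) - 45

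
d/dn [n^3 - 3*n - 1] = 3*n^2 - 3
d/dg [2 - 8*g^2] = -16*g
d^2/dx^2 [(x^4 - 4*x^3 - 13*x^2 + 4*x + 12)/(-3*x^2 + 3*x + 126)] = 2*(-x^6 + 3*x^5 + 123*x^4 - 155*x^3 - 8478*x^2 + 20700*x + 22584)/(3*(x^6 - 3*x^5 - 123*x^4 + 251*x^3 + 5166*x^2 - 5292*x - 74088))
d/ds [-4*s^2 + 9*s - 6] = 9 - 8*s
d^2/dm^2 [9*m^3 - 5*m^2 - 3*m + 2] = 54*m - 10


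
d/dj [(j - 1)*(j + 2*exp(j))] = 2*j*exp(j) + 2*j - 1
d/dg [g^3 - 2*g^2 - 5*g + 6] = 3*g^2 - 4*g - 5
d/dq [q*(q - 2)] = 2*q - 2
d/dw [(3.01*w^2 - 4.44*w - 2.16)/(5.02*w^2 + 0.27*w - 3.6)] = (23.1015*w^2 + 0.0143999999999984*w + 16.5672)/(25.2004*w^4 + 2.7108*w^3 - 36.0711*w^2 - 1.944*w + 12.96)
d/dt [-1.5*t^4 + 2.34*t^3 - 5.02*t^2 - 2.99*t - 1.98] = -6.0*t^3 + 7.02*t^2 - 10.04*t - 2.99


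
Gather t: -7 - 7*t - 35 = -7*t - 42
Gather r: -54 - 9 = -63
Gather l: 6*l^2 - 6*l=6*l^2 - 6*l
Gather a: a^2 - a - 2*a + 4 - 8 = a^2 - 3*a - 4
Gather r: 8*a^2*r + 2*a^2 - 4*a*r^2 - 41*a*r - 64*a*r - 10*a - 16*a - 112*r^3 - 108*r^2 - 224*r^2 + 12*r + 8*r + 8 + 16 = 2*a^2 - 26*a - 112*r^3 + r^2*(-4*a - 332) + r*(8*a^2 - 105*a + 20) + 24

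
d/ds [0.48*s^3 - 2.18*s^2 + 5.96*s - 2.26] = 1.44*s^2 - 4.36*s + 5.96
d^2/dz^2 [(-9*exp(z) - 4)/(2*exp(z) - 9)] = (-178*exp(z) - 801)*exp(z)/(8*exp(3*z) - 108*exp(2*z) + 486*exp(z) - 729)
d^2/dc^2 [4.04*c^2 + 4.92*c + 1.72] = 8.08000000000000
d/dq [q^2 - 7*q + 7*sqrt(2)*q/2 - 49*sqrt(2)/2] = 2*q - 7 + 7*sqrt(2)/2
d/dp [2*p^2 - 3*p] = 4*p - 3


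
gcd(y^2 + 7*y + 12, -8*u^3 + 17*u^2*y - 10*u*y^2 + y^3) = 1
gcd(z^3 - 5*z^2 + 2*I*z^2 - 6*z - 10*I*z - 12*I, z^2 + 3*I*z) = 1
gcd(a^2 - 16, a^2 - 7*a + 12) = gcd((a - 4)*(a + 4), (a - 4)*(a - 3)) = a - 4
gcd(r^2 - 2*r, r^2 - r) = r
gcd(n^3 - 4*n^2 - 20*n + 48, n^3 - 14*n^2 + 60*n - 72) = n^2 - 8*n + 12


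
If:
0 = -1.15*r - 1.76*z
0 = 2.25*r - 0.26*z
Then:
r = 0.00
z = 0.00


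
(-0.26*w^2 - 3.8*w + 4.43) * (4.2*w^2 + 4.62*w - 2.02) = -1.092*w^4 - 17.1612*w^3 + 1.5752*w^2 + 28.1426*w - 8.9486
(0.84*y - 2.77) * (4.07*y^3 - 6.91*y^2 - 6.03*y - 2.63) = 3.4188*y^4 - 17.0783*y^3 + 14.0755*y^2 + 14.4939*y + 7.2851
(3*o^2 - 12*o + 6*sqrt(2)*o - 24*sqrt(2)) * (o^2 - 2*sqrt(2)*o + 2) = 3*o^4 - 12*o^3 - 18*o^2 + 12*sqrt(2)*o + 72*o - 48*sqrt(2)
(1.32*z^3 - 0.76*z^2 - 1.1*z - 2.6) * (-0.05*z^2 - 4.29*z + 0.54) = -0.066*z^5 - 5.6248*z^4 + 4.0282*z^3 + 4.4386*z^2 + 10.56*z - 1.404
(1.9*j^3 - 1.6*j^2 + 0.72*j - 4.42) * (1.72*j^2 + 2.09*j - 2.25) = 3.268*j^5 + 1.219*j^4 - 6.3806*j^3 - 2.4976*j^2 - 10.8578*j + 9.945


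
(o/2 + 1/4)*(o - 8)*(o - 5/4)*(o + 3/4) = o^4/2 - 4*o^3 - 19*o^2/32 + 289*o/64 + 15/8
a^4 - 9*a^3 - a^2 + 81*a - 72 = (a - 8)*(a - 3)*(a - 1)*(a + 3)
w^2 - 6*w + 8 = (w - 4)*(w - 2)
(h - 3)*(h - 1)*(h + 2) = h^3 - 2*h^2 - 5*h + 6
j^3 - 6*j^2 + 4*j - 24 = (j - 6)*(j - 2*I)*(j + 2*I)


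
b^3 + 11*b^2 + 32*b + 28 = (b + 2)^2*(b + 7)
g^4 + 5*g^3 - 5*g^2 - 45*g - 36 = (g - 3)*(g + 1)*(g + 3)*(g + 4)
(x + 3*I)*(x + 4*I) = x^2 + 7*I*x - 12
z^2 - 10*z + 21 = (z - 7)*(z - 3)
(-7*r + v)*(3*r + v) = -21*r^2 - 4*r*v + v^2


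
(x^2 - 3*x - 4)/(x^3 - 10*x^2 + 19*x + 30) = (x - 4)/(x^2 - 11*x + 30)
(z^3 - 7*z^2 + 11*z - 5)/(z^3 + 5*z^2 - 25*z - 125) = (z^2 - 2*z + 1)/(z^2 + 10*z + 25)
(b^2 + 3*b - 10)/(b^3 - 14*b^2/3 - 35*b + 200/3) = 3*(b - 2)/(3*b^2 - 29*b + 40)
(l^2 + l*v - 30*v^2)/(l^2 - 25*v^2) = (l + 6*v)/(l + 5*v)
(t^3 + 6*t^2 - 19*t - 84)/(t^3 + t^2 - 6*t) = (t^2 + 3*t - 28)/(t*(t - 2))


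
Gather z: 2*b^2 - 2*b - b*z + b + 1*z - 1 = 2*b^2 - b + z*(1 - b) - 1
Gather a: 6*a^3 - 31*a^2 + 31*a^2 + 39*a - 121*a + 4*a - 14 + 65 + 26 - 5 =6*a^3 - 78*a + 72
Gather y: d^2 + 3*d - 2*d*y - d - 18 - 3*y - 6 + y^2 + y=d^2 + 2*d + y^2 + y*(-2*d - 2) - 24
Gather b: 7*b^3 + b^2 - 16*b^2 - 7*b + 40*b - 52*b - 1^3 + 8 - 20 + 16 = 7*b^3 - 15*b^2 - 19*b + 3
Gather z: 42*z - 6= 42*z - 6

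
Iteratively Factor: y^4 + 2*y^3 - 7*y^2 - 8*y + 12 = (y - 1)*(y^3 + 3*y^2 - 4*y - 12) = (y - 1)*(y + 2)*(y^2 + y - 6) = (y - 2)*(y - 1)*(y + 2)*(y + 3)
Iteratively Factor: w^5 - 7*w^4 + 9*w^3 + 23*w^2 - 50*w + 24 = (w - 1)*(w^4 - 6*w^3 + 3*w^2 + 26*w - 24) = (w - 4)*(w - 1)*(w^3 - 2*w^2 - 5*w + 6) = (w - 4)*(w - 3)*(w - 1)*(w^2 + w - 2) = (w - 4)*(w - 3)*(w - 1)*(w + 2)*(w - 1)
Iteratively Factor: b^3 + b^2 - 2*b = (b + 2)*(b^2 - b) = b*(b + 2)*(b - 1)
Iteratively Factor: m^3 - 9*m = (m)*(m^2 - 9) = m*(m + 3)*(m - 3)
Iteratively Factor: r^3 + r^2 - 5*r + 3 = (r + 3)*(r^2 - 2*r + 1) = (r - 1)*(r + 3)*(r - 1)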